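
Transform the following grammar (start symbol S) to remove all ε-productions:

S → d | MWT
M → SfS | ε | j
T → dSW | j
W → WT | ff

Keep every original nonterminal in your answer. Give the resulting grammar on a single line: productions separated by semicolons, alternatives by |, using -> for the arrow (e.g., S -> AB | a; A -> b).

Nullable set: {M}.
S -> MWT: M nullable, giving MWT | WT.
Drop M -> ε.
Unchanged (no nullable symbols): S -> d; M -> SfS; M -> j; T -> dSW; T -> j; W -> WT; W -> ff.

S -> d | WT | MWT; M -> j | SfS; T -> j | dSW; W -> WT | ff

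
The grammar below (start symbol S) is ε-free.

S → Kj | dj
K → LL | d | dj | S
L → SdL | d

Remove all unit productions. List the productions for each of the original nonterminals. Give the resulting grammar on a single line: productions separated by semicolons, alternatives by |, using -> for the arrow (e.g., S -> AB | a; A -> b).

S -> Kj | dj; K -> d | Kj | LL | dj; L -> d | SdL

Unit productions: K->S.
Unit pairs (A ⇒* B via units): (K,S).
S: inherits non-unit rules of {S} → Kj | dj.
K: inherits non-unit rules of {K, S} → Kj | LL | d | dj.
L: inherits non-unit rules of {L} → SdL | d.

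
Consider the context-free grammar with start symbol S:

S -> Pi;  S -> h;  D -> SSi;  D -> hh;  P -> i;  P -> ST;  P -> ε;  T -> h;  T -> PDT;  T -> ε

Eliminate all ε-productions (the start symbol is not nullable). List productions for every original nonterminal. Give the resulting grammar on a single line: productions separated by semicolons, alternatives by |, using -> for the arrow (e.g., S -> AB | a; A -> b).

S -> h | i | Pi; D -> hh | SSi; P -> S | i | ST; T -> D | h | DT | PD | PDT

Nullable set: {P, T}.
S -> Pi: P nullable, giving Pi | i.
Drop P -> ε.
P -> ST: T nullable, giving S | ST.
Drop T -> ε.
T -> PDT: P, T nullable, giving D | DT | PD | PDT.
Unchanged (no nullable symbols): S -> h; D -> SSi; D -> hh; P -> i; T -> h.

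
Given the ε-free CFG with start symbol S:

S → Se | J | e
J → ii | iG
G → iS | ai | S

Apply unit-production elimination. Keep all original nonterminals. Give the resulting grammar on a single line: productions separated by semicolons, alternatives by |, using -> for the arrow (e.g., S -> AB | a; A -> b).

S -> e | Se | iG | ii; G -> e | Se | ai | iG | iS | ii; J -> iG | ii

Unit productions: G->S, S->J.
Unit pairs (A ⇒* B via units): (G,J), (G,S), (S,J).
S: inherits non-unit rules of {J, S} → Se | e | iG | ii.
G: inherits non-unit rules of {G, J, S} → Se | ai | e | iG | iS | ii.
J: inherits non-unit rules of {J} → iG | ii.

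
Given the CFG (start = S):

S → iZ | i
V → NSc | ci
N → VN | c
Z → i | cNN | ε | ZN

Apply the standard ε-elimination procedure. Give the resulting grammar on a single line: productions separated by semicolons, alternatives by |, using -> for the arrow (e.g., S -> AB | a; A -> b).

Nullable set: {Z}.
S -> iZ: Z nullable, giving i | iZ.
Drop Z -> ε.
Z -> ZN: Z nullable, giving N | ZN.
Unchanged (no nullable symbols): S -> i; N -> VN; N -> c; V -> NSc; V -> ci; Z -> cNN; Z -> i.

S -> i | iZ; N -> c | VN; V -> ci | NSc; Z -> N | i | ZN | cNN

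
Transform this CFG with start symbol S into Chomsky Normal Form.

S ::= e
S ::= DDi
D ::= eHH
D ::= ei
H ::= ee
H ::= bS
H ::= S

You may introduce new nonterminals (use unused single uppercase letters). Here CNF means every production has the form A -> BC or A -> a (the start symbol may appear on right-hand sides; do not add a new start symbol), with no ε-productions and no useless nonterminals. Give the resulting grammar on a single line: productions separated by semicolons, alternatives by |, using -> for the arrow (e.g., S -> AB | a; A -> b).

S -> e | DG; A -> e; B -> i; C -> b; D -> AB | AE; E -> HH; F -> DB; G -> DB; H -> e | AA | CS | DF

No ε-productions.
After unit-elimination: S -> e | DDi; D -> ei | eHH; H -> e | bS | ee | DDi.
TERM: introduce C -> b, A -> e, B -> i and substitute in every rule of length ≥2.
BIN: D -> AHH becomes D -> AE, E -> HH; H -> DDB becomes H -> DF, F -> DB; S -> DDB becomes S -> DG, G -> DB.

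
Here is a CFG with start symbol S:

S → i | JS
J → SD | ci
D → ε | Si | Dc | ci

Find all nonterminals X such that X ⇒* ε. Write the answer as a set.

{D}

Directly nullable (have an ε-rule): {D}.
Not nullable: J, S — each has a terminal in every rule's right-hand side or depends on a non-nullable symbol.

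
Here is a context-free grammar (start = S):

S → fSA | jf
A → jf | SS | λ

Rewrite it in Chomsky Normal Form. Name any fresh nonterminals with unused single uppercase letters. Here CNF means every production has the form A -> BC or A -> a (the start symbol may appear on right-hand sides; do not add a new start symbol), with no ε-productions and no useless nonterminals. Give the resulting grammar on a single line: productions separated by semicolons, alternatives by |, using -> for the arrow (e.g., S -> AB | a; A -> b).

S -> BC | CD | CS; A -> BC | SS; B -> j; C -> f; D -> SA

Nullable: {A}; after ε-elimination: S -> fS | jf | fSA; A -> SS | jf.
No unit productions to eliminate.
TERM: introduce C -> f, B -> j and substitute in every rule of length ≥2.
BIN: S -> CSA becomes S -> CD, D -> SA.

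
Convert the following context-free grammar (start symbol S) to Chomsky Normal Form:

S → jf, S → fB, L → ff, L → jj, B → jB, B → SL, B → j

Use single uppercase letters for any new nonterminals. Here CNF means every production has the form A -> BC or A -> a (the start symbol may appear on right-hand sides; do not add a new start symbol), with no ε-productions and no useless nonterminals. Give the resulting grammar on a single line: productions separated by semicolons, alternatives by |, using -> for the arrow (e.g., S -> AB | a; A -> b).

S -> AC | CB; A -> j; B -> j | AB | SL; C -> f; L -> AA | CC

No ε-productions.
No unit productions to eliminate.
TERM: introduce C -> f, A -> j and substitute in every rule of length ≥2.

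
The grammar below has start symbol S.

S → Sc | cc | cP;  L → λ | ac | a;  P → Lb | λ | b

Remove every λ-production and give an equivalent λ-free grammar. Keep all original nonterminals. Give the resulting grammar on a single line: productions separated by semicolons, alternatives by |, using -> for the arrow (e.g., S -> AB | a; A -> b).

Nullable set: {L, P}.
S -> cP: P nullable, giving c | cP.
Drop L -> λ.
Drop P -> λ.
P -> Lb: L nullable, giving Lb | b.
Unchanged (no nullable symbols): S -> Sc; S -> cc; L -> a; L -> ac; P -> b.

S -> c | Sc | cP | cc; L -> a | ac; P -> b | Lb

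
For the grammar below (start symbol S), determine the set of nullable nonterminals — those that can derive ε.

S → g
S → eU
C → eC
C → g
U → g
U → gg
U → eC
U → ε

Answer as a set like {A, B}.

{U}

Directly nullable (have an ε-rule): {U}.
Not nullable: C, S — each has a terminal in every rule's right-hand side or depends on a non-nullable symbol.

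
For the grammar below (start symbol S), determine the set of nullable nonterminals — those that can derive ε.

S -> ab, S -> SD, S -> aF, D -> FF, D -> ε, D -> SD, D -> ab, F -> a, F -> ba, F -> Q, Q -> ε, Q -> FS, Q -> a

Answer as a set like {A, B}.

{D, F, Q}

Directly nullable (have an ε-rule): {D, Q}.
F is nullable via F -> Q (every symbol on the right is already known nullable).
Not nullable: S — each has a terminal in every rule's right-hand side or depends on a non-nullable symbol.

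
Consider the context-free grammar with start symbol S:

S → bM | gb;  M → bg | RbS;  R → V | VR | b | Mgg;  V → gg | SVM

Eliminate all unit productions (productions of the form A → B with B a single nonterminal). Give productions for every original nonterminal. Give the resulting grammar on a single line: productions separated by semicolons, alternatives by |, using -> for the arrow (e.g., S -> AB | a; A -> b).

S -> bM | gb; M -> bg | RbS; R -> b | VR | gg | Mgg | SVM; V -> gg | SVM

Unit productions: R->V.
Unit pairs (A ⇒* B via units): (R,V).
S: inherits non-unit rules of {S} → bM | gb.
M: inherits non-unit rules of {M} → RbS | bg.
R: inherits non-unit rules of {R, V} → Mgg | SVM | VR | b | gg.
V: inherits non-unit rules of {V} → SVM | gg.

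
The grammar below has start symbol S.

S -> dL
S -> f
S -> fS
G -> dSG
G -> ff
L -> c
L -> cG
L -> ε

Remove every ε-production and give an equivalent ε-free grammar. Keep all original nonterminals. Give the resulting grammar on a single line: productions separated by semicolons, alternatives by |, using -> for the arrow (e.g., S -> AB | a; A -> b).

Nullable set: {L}.
S -> dL: L nullable, giving d | dL.
Drop L -> ε.
Unchanged (no nullable symbols): S -> f; S -> fS; G -> dSG; G -> ff; L -> c; L -> cG.

S -> d | f | dL | fS; G -> ff | dSG; L -> c | cG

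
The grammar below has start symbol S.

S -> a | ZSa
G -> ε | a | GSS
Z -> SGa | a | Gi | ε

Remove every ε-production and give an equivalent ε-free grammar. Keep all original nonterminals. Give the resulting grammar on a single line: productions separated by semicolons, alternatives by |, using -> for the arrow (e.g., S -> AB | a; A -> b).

S -> a | Sa | ZSa; G -> a | SS | GSS; Z -> a | i | Gi | Sa | SGa

Nullable set: {G, Z}.
S -> ZSa: Z nullable, giving Sa | ZSa.
Drop G -> ε.
G -> GSS: G nullable, giving GSS | SS.
Drop Z -> ε.
Z -> Gi: G nullable, giving Gi | i.
Z -> SGa: G nullable, giving SGa | Sa.
Unchanged (no nullable symbols): S -> a; G -> a; Z -> a.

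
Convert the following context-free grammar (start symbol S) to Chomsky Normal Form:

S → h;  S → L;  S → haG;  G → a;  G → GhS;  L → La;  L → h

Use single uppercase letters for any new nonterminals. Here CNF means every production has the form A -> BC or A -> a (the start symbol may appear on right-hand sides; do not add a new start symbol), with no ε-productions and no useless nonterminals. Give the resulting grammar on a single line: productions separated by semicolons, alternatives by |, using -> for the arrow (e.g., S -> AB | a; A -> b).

S -> h | AD | LB; A -> h; B -> a; C -> AS; D -> BG; G -> a | GC; L -> h | LB

No ε-productions.
After unit-elimination: S -> h | La | haG; G -> a | GhS; L -> h | La.
TERM: introduce B -> a, A -> h and substitute in every rule of length ≥2.
BIN: G -> GAS becomes G -> GC, C -> AS; S -> ABG becomes S -> AD, D -> BG.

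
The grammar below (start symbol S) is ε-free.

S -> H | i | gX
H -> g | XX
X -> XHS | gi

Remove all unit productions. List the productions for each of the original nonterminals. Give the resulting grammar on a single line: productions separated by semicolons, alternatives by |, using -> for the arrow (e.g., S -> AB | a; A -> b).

S -> g | i | XX | gX; H -> g | XX; X -> gi | XHS

Unit productions: S->H.
Unit pairs (A ⇒* B via units): (S,H).
S: inherits non-unit rules of {H, S} → XX | g | gX | i.
H: inherits non-unit rules of {H} → XX | g.
X: inherits non-unit rules of {X} → XHS | gi.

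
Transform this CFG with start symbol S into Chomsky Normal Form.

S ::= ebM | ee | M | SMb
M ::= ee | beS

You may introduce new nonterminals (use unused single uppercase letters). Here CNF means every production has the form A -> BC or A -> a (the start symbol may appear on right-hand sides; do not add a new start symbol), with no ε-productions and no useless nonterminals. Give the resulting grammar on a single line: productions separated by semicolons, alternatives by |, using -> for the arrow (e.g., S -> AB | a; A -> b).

No ε-productions.
After unit-elimination: S -> ee | SMb | beS | ebM; M -> ee | beS.
TERM: introduce A -> b, B -> e and substitute in every rule of length ≥2.
BIN: M -> ABS becomes M -> AC, C -> BS; S -> ABS becomes S -> AD, D -> BS; S -> BAM becomes S -> BE, E -> AM; S -> SMA becomes S -> SF, F -> MA.

S -> AD | BB | BE | SF; A -> b; B -> e; C -> BS; D -> BS; E -> AM; F -> MA; M -> AC | BB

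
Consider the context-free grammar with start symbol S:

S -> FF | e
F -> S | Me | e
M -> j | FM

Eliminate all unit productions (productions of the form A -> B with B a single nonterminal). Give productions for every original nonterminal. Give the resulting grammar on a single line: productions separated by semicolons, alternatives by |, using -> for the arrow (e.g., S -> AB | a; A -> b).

Unit productions: F->S.
Unit pairs (A ⇒* B via units): (F,S).
S: inherits non-unit rules of {S} → FF | e.
F: inherits non-unit rules of {F, S} → FF | Me | e.
M: inherits non-unit rules of {M} → FM | j.

S -> e | FF; F -> e | FF | Me; M -> j | FM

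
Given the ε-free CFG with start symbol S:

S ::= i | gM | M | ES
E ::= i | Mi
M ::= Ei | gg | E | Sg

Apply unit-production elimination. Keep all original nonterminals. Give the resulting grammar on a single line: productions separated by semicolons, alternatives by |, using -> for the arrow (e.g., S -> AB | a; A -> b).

Unit productions: M->E, S->M.
Unit pairs (A ⇒* B via units): (M,E), (S,E), (S,M).
S: inherits non-unit rules of {E, M, S} → ES | Ei | Mi | Sg | gM | gg | i.
E: inherits non-unit rules of {E} → Mi | i.
M: inherits non-unit rules of {E, M} → Ei | Mi | Sg | gg | i.

S -> i | ES | Ei | Mi | Sg | gM | gg; E -> i | Mi; M -> i | Ei | Mi | Sg | gg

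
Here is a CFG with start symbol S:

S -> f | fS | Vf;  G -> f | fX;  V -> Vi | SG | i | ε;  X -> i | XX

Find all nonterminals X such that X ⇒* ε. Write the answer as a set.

Directly nullable (have an ε-rule): {V}.
Not nullable: G, S, X — each has a terminal in every rule's right-hand side or depends on a non-nullable symbol.

{V}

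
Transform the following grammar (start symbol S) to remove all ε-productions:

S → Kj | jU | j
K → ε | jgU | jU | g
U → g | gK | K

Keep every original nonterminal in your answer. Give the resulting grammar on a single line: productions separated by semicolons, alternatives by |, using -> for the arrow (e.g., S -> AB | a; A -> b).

S -> j | Kj | jU; K -> g | j | jU | jg | jgU; U -> K | g | gK

Nullable set: {K, U}.
S -> Kj: K nullable, giving Kj | j.
S -> jU: U nullable, giving j | jU.
Drop K -> ε.
K -> jU: U nullable, giving j | jU.
K -> jgU: U nullable, giving jg | jgU.
U -> K: K nullable, giving K.
U -> gK: K nullable, giving g | gK.
Unchanged (no nullable symbols): S -> j; K -> g; U -> g.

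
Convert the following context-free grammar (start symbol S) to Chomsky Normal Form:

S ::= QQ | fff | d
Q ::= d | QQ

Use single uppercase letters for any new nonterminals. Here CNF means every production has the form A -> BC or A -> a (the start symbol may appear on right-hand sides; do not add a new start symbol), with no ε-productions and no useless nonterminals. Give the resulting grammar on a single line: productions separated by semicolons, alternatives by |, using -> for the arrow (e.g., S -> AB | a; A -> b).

S -> d | AB | QQ; A -> f; B -> AA; Q -> d | QQ

No ε-productions.
No unit productions to eliminate.
TERM: introduce A -> f and substitute in every rule of length ≥2.
BIN: S -> AAA becomes S -> AB, B -> AA.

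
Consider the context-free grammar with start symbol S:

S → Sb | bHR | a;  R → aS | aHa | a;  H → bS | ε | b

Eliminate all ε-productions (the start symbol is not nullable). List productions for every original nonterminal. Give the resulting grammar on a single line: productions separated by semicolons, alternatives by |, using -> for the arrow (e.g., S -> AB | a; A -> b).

S -> a | Sb | bR | bHR; H -> b | bS; R -> a | aS | aa | aHa

Nullable set: {H}.
S -> bHR: H nullable, giving bHR | bR.
Drop H -> ε.
R -> aHa: H nullable, giving aHa | aa.
Unchanged (no nullable symbols): S -> Sb; S -> a; H -> b; H -> bS; R -> a; R -> aS.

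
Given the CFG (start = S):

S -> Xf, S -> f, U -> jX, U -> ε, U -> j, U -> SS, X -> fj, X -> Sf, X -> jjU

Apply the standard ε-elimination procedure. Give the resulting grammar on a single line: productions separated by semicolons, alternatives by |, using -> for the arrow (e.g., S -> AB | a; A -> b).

Nullable set: {U}.
Drop U -> ε.
X -> jjU: U nullable, giving jj | jjU.
Unchanged (no nullable symbols): S -> Xf; S -> f; U -> SS; U -> j; U -> jX; X -> Sf; X -> fj.

S -> f | Xf; U -> j | SS | jX; X -> Sf | fj | jj | jjU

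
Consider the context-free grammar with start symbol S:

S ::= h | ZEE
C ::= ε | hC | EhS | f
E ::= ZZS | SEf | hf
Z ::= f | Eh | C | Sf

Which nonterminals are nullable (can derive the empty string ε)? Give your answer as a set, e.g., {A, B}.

{C, Z}

Directly nullable (have an ε-rule): {C}.
Z is nullable via Z -> C (every symbol on the right is already known nullable).
Not nullable: E, S — each has a terminal in every rule's right-hand side or depends on a non-nullable symbol.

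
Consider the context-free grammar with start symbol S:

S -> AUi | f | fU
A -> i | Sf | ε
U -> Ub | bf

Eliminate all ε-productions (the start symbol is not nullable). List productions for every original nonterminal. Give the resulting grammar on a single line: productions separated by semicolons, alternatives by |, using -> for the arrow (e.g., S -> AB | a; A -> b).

Nullable set: {A}.
S -> AUi: A nullable, giving AUi | Ui.
Drop A -> ε.
Unchanged (no nullable symbols): S -> f; S -> fU; A -> Sf; A -> i; U -> Ub; U -> bf.

S -> f | Ui | fU | AUi; A -> i | Sf; U -> Ub | bf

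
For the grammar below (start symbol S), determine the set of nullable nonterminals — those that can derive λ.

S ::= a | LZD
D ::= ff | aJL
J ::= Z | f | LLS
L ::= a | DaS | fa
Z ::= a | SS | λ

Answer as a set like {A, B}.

{J, Z}

Directly nullable (have an ε-rule): {Z}.
J is nullable via J -> Z (every symbol on the right is already known nullable).
Not nullable: D, L, S — each has a terminal in every rule's right-hand side or depends on a non-nullable symbol.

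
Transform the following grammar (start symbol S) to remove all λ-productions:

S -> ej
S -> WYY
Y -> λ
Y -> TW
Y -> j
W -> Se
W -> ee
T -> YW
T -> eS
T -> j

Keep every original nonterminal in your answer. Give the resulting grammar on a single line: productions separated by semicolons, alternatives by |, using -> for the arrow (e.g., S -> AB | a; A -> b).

S -> W | WY | ej | WYY; T -> W | j | YW | eS; W -> Se | ee; Y -> j | TW

Nullable set: {Y}.
S -> WYY: Y, Y nullable, giving W | WY | WYY.
T -> YW: Y nullable, giving W | YW.
Drop Y -> λ.
Unchanged (no nullable symbols): S -> ej; T -> eS; T -> j; W -> Se; W -> ee; Y -> TW; Y -> j.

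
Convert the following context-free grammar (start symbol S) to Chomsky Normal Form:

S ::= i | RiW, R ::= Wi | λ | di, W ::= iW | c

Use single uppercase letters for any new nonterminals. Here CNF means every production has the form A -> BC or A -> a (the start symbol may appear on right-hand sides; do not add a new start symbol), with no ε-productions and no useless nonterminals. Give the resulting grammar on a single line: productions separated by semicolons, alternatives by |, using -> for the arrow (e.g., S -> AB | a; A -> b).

Nullable: {R}; after ε-elimination: S -> i | iW | RiW; R -> Wi | di; W -> c | iW.
No unit productions to eliminate.
TERM: introduce B -> d, A -> i and substitute in every rule of length ≥2.
BIN: S -> RAW becomes S -> RC, C -> AW.

S -> i | AW | RC; A -> i; B -> d; C -> AW; R -> BA | WA; W -> c | AW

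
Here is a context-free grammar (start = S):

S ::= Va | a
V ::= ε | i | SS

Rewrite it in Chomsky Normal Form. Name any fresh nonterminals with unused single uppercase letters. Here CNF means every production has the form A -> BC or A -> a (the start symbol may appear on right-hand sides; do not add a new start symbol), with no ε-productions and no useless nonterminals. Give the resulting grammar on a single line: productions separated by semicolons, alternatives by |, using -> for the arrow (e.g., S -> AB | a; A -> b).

Nullable: {V}; after ε-elimination: S -> a | Va; V -> i | SS.
No unit productions to eliminate.
TERM: introduce A -> a and substitute in every rule of length ≥2.

S -> a | VA; A -> a; V -> i | SS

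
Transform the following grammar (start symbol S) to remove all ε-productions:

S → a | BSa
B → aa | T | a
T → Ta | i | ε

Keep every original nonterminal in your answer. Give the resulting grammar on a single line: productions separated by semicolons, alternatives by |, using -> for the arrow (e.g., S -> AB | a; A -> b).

Nullable set: {B, T}.
S -> BSa: B nullable, giving BSa | Sa.
B -> T: T nullable, giving T.
Drop T -> ε.
T -> Ta: T nullable, giving Ta | a.
Unchanged (no nullable symbols): S -> a; B -> a; B -> aa; T -> i.

S -> a | Sa | BSa; B -> T | a | aa; T -> a | i | Ta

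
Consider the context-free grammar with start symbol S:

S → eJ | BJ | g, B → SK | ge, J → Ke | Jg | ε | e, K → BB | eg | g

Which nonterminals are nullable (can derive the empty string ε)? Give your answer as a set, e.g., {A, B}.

Directly nullable (have an ε-rule): {J}.
Not nullable: B, K, S — each has a terminal in every rule's right-hand side or depends on a non-nullable symbol.

{J}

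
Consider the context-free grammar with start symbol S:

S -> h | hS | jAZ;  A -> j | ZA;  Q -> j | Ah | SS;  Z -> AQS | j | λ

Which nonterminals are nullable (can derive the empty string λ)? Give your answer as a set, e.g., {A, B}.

Directly nullable (have an ε-rule): {Z}.
Not nullable: A, Q, S — each has a terminal in every rule's right-hand side or depends on a non-nullable symbol.

{Z}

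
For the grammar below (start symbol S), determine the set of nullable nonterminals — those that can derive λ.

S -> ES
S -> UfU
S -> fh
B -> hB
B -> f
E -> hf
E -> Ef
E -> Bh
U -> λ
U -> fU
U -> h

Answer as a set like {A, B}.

Directly nullable (have an ε-rule): {U}.
Not nullable: B, E, S — each has a terminal in every rule's right-hand side or depends on a non-nullable symbol.

{U}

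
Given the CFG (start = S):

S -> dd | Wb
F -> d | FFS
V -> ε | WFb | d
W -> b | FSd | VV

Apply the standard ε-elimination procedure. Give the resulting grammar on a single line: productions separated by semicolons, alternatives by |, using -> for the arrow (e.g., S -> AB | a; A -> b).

S -> b | Wb | dd; F -> d | FFS; V -> d | Fb | WFb; W -> V | b | VV | FSd

Nullable set: {V, W}.
S -> Wb: W nullable, giving Wb | b.
Drop V -> ε.
V -> WFb: W nullable, giving Fb | WFb.
W -> VV: V, V nullable, giving V | VV.
Unchanged (no nullable symbols): S -> dd; F -> FFS; F -> d; V -> d; W -> FSd; W -> b.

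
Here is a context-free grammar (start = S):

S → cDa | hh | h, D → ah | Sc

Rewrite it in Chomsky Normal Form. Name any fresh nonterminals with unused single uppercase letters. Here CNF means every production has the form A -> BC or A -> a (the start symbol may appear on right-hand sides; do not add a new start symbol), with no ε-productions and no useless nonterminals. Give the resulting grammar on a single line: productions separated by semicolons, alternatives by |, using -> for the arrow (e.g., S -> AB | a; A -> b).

No ε-productions.
No unit productions to eliminate.
TERM: introduce B -> a, A -> c, C -> h and substitute in every rule of length ≥2.
BIN: S -> ADB becomes S -> AE, E -> DB.

S -> h | AE | CC; A -> c; B -> a; C -> h; D -> BC | SA; E -> DB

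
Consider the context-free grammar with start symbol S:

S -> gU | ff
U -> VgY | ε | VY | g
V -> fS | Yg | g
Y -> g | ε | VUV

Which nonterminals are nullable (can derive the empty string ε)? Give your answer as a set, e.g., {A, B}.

{U, Y}

Directly nullable (have an ε-rule): {U, Y}.
Not nullable: S, V — each has a terminal in every rule's right-hand side or depends on a non-nullable symbol.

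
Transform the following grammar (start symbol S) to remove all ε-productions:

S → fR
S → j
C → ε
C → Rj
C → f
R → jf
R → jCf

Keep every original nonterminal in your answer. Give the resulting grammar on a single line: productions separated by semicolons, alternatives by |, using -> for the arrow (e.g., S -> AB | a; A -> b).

Nullable set: {C}.
Drop C -> ε.
R -> jCf: C nullable, giving jCf | jf.
Unchanged (no nullable symbols): S -> fR; S -> j; C -> Rj; C -> f; R -> jf.

S -> j | fR; C -> f | Rj; R -> jf | jCf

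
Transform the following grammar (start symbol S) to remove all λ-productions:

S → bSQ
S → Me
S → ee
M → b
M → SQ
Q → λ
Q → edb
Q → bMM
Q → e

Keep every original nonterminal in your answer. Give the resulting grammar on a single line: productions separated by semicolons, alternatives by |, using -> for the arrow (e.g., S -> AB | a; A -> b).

Nullable set: {Q}.
S -> bSQ: Q nullable, giving bS | bSQ.
M -> SQ: Q nullable, giving S | SQ.
Drop Q -> λ.
Unchanged (no nullable symbols): S -> Me; S -> ee; M -> b; Q -> bMM; Q -> e; Q -> edb.

S -> Me | bS | ee | bSQ; M -> S | b | SQ; Q -> e | bMM | edb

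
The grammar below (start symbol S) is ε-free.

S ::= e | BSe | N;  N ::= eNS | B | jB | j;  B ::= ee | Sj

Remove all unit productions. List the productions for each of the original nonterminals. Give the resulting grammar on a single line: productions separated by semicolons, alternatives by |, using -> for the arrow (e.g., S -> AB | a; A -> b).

S -> e | j | Sj | ee | jB | BSe | eNS; B -> Sj | ee; N -> j | Sj | ee | jB | eNS

Unit productions: N->B, S->N.
Unit pairs (A ⇒* B via units): (N,B), (S,B), (S,N).
S: inherits non-unit rules of {B, N, S} → BSe | Sj | e | eNS | ee | j | jB.
B: inherits non-unit rules of {B} → Sj | ee.
N: inherits non-unit rules of {B, N} → Sj | eNS | ee | j | jB.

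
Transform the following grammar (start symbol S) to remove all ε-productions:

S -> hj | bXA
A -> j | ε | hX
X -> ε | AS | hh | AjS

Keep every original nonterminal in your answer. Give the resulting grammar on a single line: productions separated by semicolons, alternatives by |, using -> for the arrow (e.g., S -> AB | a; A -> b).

S -> b | bA | bX | hj | bXA; A -> h | j | hX; X -> S | AS | hh | jS | AjS

Nullable set: {A, X}.
S -> bXA: X, A nullable, giving b | bA | bX | bXA.
Drop A -> ε.
A -> hX: X nullable, giving h | hX.
Drop X -> ε.
X -> AS: A nullable, giving AS | S.
X -> AjS: A nullable, giving AjS | jS.
Unchanged (no nullable symbols): S -> hj; A -> j; X -> hh.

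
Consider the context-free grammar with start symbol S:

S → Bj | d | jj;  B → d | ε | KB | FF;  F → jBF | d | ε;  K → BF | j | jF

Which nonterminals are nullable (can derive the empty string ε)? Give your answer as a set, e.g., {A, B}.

{B, F, K}

Directly nullable (have an ε-rule): {B, F}.
K is nullable via K -> BF (every symbol on the right is already known nullable).
Not nullable: S — each has a terminal in every rule's right-hand side or depends on a non-nullable symbol.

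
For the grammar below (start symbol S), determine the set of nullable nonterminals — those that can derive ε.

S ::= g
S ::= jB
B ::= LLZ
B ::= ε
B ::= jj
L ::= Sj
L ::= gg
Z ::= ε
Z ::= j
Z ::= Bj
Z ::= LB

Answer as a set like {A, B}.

Directly nullable (have an ε-rule): {B, Z}.
Not nullable: L, S — each has a terminal in every rule's right-hand side or depends on a non-nullable symbol.

{B, Z}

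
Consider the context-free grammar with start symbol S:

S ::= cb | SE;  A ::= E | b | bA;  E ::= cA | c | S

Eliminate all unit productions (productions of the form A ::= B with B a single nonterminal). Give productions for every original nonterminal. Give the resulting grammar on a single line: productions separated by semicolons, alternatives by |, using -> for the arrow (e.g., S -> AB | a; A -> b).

Unit productions: A->E, E->S.
Unit pairs (A ⇒* B via units): (A,E), (A,S), (E,S).
S: inherits non-unit rules of {S} → SE | cb.
A: inherits non-unit rules of {A, E, S} → SE | b | bA | c | cA | cb.
E: inherits non-unit rules of {E, S} → SE | c | cA | cb.

S -> SE | cb; A -> b | c | SE | bA | cA | cb; E -> c | SE | cA | cb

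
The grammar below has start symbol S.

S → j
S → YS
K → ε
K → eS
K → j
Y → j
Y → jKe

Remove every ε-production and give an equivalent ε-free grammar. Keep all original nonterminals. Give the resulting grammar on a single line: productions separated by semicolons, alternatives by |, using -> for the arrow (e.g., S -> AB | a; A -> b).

Nullable set: {K}.
Drop K -> ε.
Y -> jKe: K nullable, giving jKe | je.
Unchanged (no nullable symbols): S -> YS; S -> j; K -> eS; K -> j; Y -> j.

S -> j | YS; K -> j | eS; Y -> j | je | jKe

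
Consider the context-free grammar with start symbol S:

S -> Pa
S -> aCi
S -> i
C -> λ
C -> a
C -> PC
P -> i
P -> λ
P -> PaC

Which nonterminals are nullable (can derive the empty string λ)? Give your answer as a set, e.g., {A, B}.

Directly nullable (have an ε-rule): {C, P}.
Not nullable: S — each has a terminal in every rule's right-hand side or depends on a non-nullable symbol.

{C, P}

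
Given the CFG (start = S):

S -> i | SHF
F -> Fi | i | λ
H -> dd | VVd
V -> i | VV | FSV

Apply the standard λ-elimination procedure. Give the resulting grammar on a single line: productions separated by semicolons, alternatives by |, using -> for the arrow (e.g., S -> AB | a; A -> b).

S -> i | SH | SHF; F -> i | Fi; H -> dd | VVd; V -> i | SV | VV | FSV

Nullable set: {F}.
S -> SHF: F nullable, giving SH | SHF.
Drop F -> λ.
F -> Fi: F nullable, giving Fi | i.
V -> FSV: F nullable, giving FSV | SV.
Unchanged (no nullable symbols): S -> i; F -> i; H -> VVd; H -> dd; V -> VV; V -> i.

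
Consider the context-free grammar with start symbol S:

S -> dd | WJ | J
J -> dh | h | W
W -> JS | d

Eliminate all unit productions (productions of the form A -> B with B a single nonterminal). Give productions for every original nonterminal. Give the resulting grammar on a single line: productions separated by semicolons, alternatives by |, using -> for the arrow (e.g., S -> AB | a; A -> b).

Unit productions: J->W, S->J.
Unit pairs (A ⇒* B via units): (J,W), (S,J), (S,W).
S: inherits non-unit rules of {J, S, W} → JS | WJ | d | dd | dh | h.
J: inherits non-unit rules of {J, W} → JS | d | dh | h.
W: inherits non-unit rules of {W} → JS | d.

S -> d | h | JS | WJ | dd | dh; J -> d | h | JS | dh; W -> d | JS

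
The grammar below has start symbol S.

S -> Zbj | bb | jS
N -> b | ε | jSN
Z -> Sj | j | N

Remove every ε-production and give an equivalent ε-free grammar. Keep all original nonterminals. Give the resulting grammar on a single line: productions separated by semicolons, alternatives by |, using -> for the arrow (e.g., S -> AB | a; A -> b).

Nullable set: {N, Z}.
S -> Zbj: Z nullable, giving Zbj | bj.
Drop N -> ε.
N -> jSN: N nullable, giving jS | jSN.
Z -> N: N nullable, giving N.
Unchanged (no nullable symbols): S -> bb; S -> jS; N -> b; Z -> Sj; Z -> j.

S -> bb | bj | jS | Zbj; N -> b | jS | jSN; Z -> N | j | Sj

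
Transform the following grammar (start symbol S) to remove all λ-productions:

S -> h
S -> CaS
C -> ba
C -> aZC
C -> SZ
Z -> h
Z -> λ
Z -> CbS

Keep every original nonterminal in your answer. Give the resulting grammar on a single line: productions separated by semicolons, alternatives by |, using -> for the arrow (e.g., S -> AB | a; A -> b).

S -> h | CaS; C -> S | SZ | aC | ba | aZC; Z -> h | CbS

Nullable set: {Z}.
C -> SZ: Z nullable, giving S | SZ.
C -> aZC: Z nullable, giving aC | aZC.
Drop Z -> λ.
Unchanged (no nullable symbols): S -> CaS; S -> h; C -> ba; Z -> CbS; Z -> h.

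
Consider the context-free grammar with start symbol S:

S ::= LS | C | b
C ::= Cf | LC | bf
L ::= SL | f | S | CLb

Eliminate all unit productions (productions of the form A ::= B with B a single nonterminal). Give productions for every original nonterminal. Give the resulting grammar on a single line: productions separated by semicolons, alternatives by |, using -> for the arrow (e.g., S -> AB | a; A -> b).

Unit productions: L->S, S->C.
Unit pairs (A ⇒* B via units): (L,C), (L,S), (S,C).
S: inherits non-unit rules of {C, S} → Cf | LC | LS | b | bf.
C: inherits non-unit rules of {C} → Cf | LC | bf.
L: inherits non-unit rules of {C, L, S} → CLb | Cf | LC | LS | SL | b | bf | f.

S -> b | Cf | LC | LS | bf; C -> Cf | LC | bf; L -> b | f | Cf | LC | LS | SL | bf | CLb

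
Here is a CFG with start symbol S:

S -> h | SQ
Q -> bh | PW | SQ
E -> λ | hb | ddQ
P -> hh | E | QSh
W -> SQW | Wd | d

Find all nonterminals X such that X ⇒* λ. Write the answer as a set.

Directly nullable (have an ε-rule): {E}.
P is nullable via P -> E (every symbol on the right is already known nullable).
Not nullable: Q, S, W — each has a terminal in every rule's right-hand side or depends on a non-nullable symbol.

{E, P}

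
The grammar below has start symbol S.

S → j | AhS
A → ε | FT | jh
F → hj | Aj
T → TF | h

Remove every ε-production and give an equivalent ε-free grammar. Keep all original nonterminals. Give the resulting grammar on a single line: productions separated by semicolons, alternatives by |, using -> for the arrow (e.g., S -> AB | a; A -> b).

Nullable set: {A}.
S -> AhS: A nullable, giving AhS | hS.
Drop A -> ε.
F -> Aj: A nullable, giving Aj | j.
Unchanged (no nullable symbols): S -> j; A -> FT; A -> jh; F -> hj; T -> TF; T -> h.

S -> j | hS | AhS; A -> FT | jh; F -> j | Aj | hj; T -> h | TF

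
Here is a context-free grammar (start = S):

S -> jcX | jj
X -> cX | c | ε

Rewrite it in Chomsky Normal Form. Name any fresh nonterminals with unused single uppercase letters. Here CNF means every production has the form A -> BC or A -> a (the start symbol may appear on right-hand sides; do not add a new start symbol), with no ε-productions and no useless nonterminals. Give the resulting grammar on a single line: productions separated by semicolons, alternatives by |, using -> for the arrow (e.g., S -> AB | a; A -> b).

Nullable: {X}; after ε-elimination: S -> jc | jj | jcX; X -> c | cX.
No unit productions to eliminate.
TERM: introduce B -> c, A -> j and substitute in every rule of length ≥2.
BIN: S -> ABX becomes S -> AC, C -> BX.

S -> AA | AB | AC; A -> j; B -> c; C -> BX; X -> c | BX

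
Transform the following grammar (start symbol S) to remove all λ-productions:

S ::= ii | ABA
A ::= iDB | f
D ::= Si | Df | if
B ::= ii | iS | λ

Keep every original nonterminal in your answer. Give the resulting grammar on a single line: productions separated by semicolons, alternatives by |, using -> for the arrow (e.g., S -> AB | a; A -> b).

S -> AA | ii | ABA; A -> f | iD | iDB; B -> iS | ii; D -> Df | Si | if

Nullable set: {B}.
S -> ABA: B nullable, giving AA | ABA.
A -> iDB: B nullable, giving iD | iDB.
Drop B -> λ.
Unchanged (no nullable symbols): S -> ii; A -> f; B -> iS; B -> ii; D -> Df; D -> Si; D -> if.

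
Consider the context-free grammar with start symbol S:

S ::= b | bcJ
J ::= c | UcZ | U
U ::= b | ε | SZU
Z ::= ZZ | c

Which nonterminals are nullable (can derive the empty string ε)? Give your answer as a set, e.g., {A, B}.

Directly nullable (have an ε-rule): {U}.
J is nullable via J -> U (every symbol on the right is already known nullable).
Not nullable: S, Z — each has a terminal in every rule's right-hand side or depends on a non-nullable symbol.

{J, U}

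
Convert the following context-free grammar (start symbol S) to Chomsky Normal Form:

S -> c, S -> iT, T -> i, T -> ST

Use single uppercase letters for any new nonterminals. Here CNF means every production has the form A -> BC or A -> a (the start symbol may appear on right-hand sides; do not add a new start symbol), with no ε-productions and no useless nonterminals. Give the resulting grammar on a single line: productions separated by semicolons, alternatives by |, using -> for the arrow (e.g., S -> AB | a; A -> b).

No ε-productions.
No unit productions to eliminate.
TERM: introduce A -> i and substitute in every rule of length ≥2.

S -> c | AT; A -> i; T -> i | ST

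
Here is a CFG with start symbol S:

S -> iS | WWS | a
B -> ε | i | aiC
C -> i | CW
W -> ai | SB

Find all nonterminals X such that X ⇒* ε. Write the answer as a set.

Directly nullable (have an ε-rule): {B}.
Not nullable: C, S, W — each has a terminal in every rule's right-hand side or depends on a non-nullable symbol.

{B}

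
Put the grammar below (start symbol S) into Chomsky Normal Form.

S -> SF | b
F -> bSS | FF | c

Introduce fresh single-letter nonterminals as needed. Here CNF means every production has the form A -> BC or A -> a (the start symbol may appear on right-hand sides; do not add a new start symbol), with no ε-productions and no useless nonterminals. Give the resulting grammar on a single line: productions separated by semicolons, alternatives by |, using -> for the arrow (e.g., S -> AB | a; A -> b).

S -> b | SF; A -> b; B -> SS; F -> c | AB | FF

No ε-productions.
No unit productions to eliminate.
TERM: introduce A -> b and substitute in every rule of length ≥2.
BIN: F -> ASS becomes F -> AB, B -> SS.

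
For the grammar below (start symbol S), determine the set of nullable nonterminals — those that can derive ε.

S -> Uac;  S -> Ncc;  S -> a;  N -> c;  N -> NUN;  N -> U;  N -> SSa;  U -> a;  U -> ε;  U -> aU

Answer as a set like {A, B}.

Directly nullable (have an ε-rule): {U}.
N is nullable via N -> U (every symbol on the right is already known nullable).
Not nullable: S — each has a terminal in every rule's right-hand side or depends on a non-nullable symbol.

{N, U}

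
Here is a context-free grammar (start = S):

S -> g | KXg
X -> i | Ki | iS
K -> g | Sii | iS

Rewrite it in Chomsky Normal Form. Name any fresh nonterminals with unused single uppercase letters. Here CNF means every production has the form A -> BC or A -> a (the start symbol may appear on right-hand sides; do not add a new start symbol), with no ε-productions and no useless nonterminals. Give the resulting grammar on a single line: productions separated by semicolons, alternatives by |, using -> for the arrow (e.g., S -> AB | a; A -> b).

No ε-productions.
No unit productions to eliminate.
TERM: introduce B -> g, A -> i and substitute in every rule of length ≥2.
BIN: K -> SAA becomes K -> SC, C -> AA; S -> KXB becomes S -> KD, D -> XB.

S -> g | KD; A -> i; B -> g; C -> AA; D -> XB; K -> g | AS | SC; X -> i | AS | KA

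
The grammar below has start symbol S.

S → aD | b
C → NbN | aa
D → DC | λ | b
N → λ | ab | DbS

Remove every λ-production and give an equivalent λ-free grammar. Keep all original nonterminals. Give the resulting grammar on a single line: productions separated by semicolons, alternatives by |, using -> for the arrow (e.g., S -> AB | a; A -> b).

S -> a | b | aD; C -> b | Nb | aa | bN | NbN; D -> C | b | DC; N -> ab | bS | DbS

Nullable set: {D, N}.
S -> aD: D nullable, giving a | aD.
C -> NbN: N, N nullable, giving Nb | NbN | b | bN.
Drop D -> λ.
D -> DC: D nullable, giving C | DC.
Drop N -> λ.
N -> DbS: D nullable, giving DbS | bS.
Unchanged (no nullable symbols): S -> b; C -> aa; D -> b; N -> ab.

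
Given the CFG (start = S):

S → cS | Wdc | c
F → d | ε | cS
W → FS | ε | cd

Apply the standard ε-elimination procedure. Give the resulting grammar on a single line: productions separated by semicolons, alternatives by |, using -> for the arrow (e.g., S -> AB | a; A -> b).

S -> c | cS | dc | Wdc; F -> d | cS; W -> S | FS | cd

Nullable set: {F, W}.
S -> Wdc: W nullable, giving Wdc | dc.
Drop F -> ε.
Drop W -> ε.
W -> FS: F nullable, giving FS | S.
Unchanged (no nullable symbols): S -> c; S -> cS; F -> cS; F -> d; W -> cd.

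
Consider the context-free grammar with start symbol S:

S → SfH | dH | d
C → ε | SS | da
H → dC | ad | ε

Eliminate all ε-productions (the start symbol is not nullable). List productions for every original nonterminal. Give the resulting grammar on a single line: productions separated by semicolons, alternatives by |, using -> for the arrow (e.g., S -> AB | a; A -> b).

Nullable set: {C, H}.
S -> SfH: H nullable, giving Sf | SfH.
S -> dH: H nullable, giving d | dH.
Drop C -> ε.
Drop H -> ε.
H -> dC: C nullable, giving d | dC.
Unchanged (no nullable symbols): S -> d; C -> SS; C -> da; H -> ad.

S -> d | Sf | dH | SfH; C -> SS | da; H -> d | ad | dC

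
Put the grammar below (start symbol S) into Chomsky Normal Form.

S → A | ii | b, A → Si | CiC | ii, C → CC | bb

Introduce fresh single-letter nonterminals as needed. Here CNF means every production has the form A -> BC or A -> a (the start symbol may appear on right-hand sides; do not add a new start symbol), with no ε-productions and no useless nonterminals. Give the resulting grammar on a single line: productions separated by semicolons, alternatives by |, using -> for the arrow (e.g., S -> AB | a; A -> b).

S -> b | BB | CF | SB; B -> i; C -> CC | DD; D -> b; F -> BC

No ε-productions.
After unit-elimination: S -> b | Si | ii | CiC; A -> Si | ii | CiC; C -> CC | bb.
TERM: introduce D -> b, B -> i and substitute in every rule of length ≥2.
BIN: A -> CBC becomes A -> CE, E -> BC; S -> CBC becomes S -> CF, F -> BC.
Drop unreachable/unproductive: A.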